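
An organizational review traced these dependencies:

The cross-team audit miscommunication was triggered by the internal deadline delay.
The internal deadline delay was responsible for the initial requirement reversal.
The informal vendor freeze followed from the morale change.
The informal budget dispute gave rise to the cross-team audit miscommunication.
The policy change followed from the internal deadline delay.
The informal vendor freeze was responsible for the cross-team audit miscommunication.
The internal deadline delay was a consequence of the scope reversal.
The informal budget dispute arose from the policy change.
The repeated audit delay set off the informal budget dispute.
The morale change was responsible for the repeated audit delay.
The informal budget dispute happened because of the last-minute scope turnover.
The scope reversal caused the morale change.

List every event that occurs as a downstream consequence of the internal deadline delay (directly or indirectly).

the cross-team audit miscommunication, the informal budget dispute, the initial requirement reversal, the policy change

Direct effects: the policy change, the initial requirement reversal, the cross-team audit miscommunication.
2 steps out: the informal budget dispute.
Not reachable from it: the scope reversal, the morale change, the repeated audit delay, the informal vendor freeze, the last-minute scope turnover.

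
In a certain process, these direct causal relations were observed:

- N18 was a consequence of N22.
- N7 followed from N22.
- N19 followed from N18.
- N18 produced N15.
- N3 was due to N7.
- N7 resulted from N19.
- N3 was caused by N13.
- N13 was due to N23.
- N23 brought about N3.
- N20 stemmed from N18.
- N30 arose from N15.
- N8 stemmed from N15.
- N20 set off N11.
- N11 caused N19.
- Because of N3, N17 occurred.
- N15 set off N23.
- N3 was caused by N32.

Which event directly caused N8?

N15

Upstream contributors include N22, N18, but only N15 feeds directly into N8.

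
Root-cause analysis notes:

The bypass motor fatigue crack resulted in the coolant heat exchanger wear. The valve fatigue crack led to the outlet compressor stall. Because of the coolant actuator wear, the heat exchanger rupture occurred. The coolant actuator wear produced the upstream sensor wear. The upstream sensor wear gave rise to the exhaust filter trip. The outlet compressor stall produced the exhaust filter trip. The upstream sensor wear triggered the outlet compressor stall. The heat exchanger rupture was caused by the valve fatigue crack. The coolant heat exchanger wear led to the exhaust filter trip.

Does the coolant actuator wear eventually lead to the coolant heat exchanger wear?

No

The coolant actuator wear leads to the heat exchanger rupture, the upstream sensor wear, the outlet compressor stall, the exhaust filter trip; the coolant heat exchanger wear is not among them.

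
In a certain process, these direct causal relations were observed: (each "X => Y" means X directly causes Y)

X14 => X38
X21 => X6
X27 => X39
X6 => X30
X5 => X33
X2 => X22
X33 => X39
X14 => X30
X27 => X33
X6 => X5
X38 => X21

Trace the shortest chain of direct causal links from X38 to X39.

X38 → X21 → X6 → X5 → X33 → X39

X38 → X21
X21 → X6
X6 → X5
X5 → X33
X33 → X39
Length: 5 steps.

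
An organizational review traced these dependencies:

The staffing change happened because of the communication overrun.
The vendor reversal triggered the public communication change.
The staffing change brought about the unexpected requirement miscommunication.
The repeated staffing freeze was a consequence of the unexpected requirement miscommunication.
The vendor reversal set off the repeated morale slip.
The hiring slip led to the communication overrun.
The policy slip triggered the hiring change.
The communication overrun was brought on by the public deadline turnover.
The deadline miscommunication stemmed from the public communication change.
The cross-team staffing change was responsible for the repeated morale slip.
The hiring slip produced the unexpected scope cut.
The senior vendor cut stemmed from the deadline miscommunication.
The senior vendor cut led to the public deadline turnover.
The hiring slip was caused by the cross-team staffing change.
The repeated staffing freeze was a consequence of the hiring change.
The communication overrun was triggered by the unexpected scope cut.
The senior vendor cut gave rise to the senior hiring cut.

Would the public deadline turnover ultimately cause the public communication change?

No

The public deadline turnover leads to the communication overrun, the staffing change, the unexpected requirement miscommunication, the repeated staffing freeze; the public communication change is not among them.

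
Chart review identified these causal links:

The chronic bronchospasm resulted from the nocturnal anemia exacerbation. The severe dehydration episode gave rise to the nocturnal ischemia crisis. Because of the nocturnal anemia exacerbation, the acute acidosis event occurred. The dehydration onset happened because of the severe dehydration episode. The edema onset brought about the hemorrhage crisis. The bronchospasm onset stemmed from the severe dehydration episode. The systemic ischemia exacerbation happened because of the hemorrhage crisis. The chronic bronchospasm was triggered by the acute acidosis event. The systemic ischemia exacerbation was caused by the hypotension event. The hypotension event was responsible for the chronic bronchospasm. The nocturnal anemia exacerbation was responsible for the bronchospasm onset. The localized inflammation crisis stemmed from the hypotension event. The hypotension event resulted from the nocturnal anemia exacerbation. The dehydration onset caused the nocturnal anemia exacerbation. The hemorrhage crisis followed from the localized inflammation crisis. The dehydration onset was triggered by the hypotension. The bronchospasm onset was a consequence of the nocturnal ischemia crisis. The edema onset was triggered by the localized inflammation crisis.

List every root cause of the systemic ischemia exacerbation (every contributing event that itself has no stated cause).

the hypotension, the severe dehydration episode

Tracing upstream from the systemic ischemia exacerbation: the systemic ischemia exacerbation ← the hypotension event ← the nocturnal anemia exacerbation ← the dehydration onset ← the severe dehydration episode.
A separate upstream branch: the systemic ischemia exacerbation ← the hypotension event ← the nocturnal anemia exacerbation ← the dehydration onset ← the hypotension.
Each of those chain origins has no stated cause.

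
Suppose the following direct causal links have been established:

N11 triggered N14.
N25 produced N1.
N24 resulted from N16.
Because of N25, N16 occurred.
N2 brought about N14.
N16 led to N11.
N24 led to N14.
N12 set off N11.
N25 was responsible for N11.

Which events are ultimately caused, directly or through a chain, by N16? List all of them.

Direct effects: N11, N24.
2 steps out: N14.
Not reachable from it: N25, N1, N2, N12.

N11, N14, N24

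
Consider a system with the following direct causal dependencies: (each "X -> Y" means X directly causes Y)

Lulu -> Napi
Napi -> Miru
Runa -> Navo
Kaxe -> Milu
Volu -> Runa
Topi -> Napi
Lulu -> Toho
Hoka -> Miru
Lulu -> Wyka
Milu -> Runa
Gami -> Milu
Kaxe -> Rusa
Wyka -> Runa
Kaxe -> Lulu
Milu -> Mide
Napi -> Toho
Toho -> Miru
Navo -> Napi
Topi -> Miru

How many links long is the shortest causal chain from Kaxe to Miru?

Shortest chain: Kaxe → Lulu → Napi → Miru.

3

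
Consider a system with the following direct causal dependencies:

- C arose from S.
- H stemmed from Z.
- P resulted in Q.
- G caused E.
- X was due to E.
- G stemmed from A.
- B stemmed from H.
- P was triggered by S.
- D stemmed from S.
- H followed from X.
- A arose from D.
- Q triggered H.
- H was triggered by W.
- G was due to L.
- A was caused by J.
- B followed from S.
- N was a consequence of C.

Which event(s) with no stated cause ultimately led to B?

Tracing upstream from B: B ← S.
A separate upstream branch: B ← H ← X ← E ← G ← L.
A separate upstream branch: B ← H ← Z.
A separate upstream branch: B ← H ← X ← E ← G ← A ← J.
A separate upstream branch: B ← H ← W.
Each of those chain origins has no stated cause.

J, L, S, W, Z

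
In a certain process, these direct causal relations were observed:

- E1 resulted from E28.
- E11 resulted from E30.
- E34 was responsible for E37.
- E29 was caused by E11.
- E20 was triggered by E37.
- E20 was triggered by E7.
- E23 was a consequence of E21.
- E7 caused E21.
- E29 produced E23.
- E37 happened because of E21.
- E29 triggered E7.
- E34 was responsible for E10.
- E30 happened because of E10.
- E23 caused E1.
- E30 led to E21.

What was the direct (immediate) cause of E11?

E30

Upstream contributors include E34, E10, but only E30 feeds directly into E11.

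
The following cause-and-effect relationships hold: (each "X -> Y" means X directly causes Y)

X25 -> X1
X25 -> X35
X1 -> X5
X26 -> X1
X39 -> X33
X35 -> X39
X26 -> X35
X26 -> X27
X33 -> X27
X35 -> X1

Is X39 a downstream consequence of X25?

There is a causal chain: X25 → X35 → X39.

Yes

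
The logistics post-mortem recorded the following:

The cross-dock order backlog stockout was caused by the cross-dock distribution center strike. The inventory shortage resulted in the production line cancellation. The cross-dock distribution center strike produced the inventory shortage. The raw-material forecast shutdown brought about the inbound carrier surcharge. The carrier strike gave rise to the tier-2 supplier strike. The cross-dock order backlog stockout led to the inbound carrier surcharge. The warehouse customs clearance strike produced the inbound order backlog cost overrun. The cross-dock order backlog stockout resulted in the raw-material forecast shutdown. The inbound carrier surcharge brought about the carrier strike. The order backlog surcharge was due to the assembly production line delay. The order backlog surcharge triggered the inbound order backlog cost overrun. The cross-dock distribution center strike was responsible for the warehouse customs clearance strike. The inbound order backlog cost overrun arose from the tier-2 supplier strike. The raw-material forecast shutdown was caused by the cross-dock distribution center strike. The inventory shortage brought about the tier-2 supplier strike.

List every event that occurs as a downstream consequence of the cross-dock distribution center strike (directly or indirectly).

Direct effects: the cross-dock order backlog stockout, the inventory shortage, the raw-material forecast shutdown, the warehouse customs clearance strike.
2 steps out: the inbound carrier surcharge, the production line cancellation, the tier-2 supplier strike, the inbound order backlog cost overrun.
3 steps out: the carrier strike.
Not reachable from it: the assembly production line delay, the order backlog surcharge.

the carrier strike, the cross-dock order backlog stockout, the inbound carrier surcharge, the inbound order backlog cost overrun, the inventory shortage, the production line cancellation, the raw-material forecast shutdown, the tier-2 supplier strike, the warehouse customs clearance strike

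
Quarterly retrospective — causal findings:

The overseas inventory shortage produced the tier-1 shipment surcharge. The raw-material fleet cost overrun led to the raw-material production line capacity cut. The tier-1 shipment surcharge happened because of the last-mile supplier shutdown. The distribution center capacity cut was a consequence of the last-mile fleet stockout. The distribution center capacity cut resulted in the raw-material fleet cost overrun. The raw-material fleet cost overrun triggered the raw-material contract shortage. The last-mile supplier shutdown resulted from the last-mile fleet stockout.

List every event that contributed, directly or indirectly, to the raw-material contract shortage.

Immediate cause of the raw-material contract shortage: the raw-material fleet cost overrun.
Further upstream: the last-mile fleet stockout, the distribution center capacity cut.

the distribution center capacity cut, the last-mile fleet stockout, the raw-material fleet cost overrun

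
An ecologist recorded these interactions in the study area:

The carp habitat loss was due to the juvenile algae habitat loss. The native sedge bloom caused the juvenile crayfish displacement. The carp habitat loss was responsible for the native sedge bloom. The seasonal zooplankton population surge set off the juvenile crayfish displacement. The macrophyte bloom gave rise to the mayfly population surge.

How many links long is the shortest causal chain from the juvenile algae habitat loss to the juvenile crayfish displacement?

3

Shortest chain: the juvenile algae habitat loss → the carp habitat loss → the native sedge bloom → the juvenile crayfish displacement.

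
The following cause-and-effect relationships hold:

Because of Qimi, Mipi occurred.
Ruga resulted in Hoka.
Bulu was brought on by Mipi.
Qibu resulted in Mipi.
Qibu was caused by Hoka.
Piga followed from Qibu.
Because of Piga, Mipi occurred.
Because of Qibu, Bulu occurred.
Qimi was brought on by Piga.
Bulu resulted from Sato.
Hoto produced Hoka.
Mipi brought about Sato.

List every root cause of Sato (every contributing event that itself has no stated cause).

Hoto, Ruga

Tracing upstream from Sato: Sato ← Mipi ← Qibu ← Hoka ← Hoto.
A separate upstream branch: Sato ← Mipi ← Qibu ← Hoka ← Ruga.
Each of those chain origins has no stated cause.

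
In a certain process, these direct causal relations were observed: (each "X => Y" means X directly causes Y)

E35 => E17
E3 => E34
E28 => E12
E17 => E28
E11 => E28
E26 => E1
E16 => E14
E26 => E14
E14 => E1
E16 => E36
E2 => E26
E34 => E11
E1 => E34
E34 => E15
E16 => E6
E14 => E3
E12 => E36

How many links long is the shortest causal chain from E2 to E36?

Shortest chain: E2 → E26 → E1 → E34 → E11 → E28 → E12 → E36.

7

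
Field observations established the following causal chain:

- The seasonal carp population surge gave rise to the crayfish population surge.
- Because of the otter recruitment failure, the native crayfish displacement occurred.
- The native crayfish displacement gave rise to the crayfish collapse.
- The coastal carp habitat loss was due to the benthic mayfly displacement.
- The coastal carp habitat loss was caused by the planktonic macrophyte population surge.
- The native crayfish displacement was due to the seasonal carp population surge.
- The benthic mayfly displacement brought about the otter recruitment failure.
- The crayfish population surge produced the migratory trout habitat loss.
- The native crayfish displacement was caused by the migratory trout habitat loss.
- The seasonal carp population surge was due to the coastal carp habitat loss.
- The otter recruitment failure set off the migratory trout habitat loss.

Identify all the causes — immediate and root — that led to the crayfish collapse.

the benthic mayfly displacement, the coastal carp habitat loss, the crayfish population surge, the migratory trout habitat loss, the native crayfish displacement, the otter recruitment failure, the planktonic macrophyte population surge, the seasonal carp population surge

Immediate cause of the crayfish collapse: the native crayfish displacement.
Further upstream: the benthic mayfly displacement, the coastal carp habitat loss, the seasonal carp population surge, the crayfish population surge, the otter recruitment failure, the migratory trout habitat loss, the planktonic macrophyte population surge.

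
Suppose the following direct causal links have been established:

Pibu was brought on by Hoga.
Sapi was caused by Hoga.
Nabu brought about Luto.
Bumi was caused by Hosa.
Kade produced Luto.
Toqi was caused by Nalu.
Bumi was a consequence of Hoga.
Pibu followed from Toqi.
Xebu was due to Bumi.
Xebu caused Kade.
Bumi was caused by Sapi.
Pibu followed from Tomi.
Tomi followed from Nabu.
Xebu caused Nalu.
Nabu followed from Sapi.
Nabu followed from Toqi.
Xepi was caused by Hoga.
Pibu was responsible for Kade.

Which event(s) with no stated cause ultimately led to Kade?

Hoga, Hosa

Tracing upstream from Kade: Kade ← Pibu ← Hoga.
A separate upstream branch: Kade ← Xebu ← Bumi ← Hosa.
Each of those chain origins has no stated cause.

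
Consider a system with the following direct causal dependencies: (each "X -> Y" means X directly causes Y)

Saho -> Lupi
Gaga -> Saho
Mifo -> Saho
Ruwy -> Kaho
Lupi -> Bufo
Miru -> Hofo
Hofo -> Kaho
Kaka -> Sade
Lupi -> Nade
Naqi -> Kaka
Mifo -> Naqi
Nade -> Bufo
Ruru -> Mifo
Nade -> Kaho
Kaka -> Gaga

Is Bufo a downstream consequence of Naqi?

Yes

There is a causal chain: Naqi → Kaka → Gaga → Saho → Lupi → Bufo.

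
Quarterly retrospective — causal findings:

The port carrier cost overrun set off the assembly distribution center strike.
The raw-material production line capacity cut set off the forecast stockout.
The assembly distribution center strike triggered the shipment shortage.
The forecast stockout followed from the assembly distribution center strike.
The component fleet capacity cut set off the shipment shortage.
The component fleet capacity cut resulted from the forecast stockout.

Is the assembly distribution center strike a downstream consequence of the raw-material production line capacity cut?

No

The raw-material production line capacity cut leads to the forecast stockout, the component fleet capacity cut, the shipment shortage; the assembly distribution center strike is not among them.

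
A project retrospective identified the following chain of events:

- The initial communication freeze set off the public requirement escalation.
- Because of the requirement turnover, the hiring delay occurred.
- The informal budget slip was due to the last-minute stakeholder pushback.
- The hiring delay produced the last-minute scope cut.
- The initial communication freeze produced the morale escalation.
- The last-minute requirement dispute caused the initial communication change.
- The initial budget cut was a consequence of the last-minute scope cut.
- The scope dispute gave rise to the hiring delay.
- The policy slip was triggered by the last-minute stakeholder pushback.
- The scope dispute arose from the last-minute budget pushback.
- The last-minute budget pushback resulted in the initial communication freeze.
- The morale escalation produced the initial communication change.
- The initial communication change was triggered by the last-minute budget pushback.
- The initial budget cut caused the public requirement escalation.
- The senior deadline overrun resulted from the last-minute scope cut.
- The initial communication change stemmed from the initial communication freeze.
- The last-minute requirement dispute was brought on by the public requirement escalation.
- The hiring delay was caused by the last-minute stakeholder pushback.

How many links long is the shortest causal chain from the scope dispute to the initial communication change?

6

Shortest chain: the scope dispute → the hiring delay → the last-minute scope cut → the initial budget cut → the public requirement escalation → the last-minute requirement dispute → the initial communication change.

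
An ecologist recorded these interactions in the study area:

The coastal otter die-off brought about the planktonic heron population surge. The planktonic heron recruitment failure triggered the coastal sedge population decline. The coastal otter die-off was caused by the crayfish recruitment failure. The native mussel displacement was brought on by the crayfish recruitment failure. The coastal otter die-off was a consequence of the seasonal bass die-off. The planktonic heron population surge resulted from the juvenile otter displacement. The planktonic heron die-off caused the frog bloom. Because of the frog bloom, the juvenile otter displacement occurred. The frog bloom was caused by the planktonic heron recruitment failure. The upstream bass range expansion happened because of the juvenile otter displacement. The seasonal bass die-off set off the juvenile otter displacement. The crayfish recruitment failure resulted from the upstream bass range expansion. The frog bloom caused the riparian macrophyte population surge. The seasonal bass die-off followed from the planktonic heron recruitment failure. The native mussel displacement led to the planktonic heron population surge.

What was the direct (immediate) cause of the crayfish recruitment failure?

the upstream bass range expansion

Upstream contributors include the planktonic heron recruitment failure, the frog bloom, the seasonal bass die-off, the juvenile otter displacement, the planktonic heron die-off, but only the upstream bass range expansion feeds directly into the crayfish recruitment failure.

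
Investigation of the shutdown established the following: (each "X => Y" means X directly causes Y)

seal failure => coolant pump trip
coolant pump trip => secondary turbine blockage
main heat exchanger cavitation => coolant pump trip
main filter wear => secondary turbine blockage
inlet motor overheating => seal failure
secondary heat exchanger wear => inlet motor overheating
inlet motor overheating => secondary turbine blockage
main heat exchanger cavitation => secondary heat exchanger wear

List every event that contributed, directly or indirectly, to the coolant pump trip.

Immediate causes of the coolant pump trip: the main heat exchanger cavitation, the seal failure.
Further upstream: the secondary heat exchanger wear, the inlet motor overheating.

the inlet motor overheating, the main heat exchanger cavitation, the seal failure, the secondary heat exchanger wear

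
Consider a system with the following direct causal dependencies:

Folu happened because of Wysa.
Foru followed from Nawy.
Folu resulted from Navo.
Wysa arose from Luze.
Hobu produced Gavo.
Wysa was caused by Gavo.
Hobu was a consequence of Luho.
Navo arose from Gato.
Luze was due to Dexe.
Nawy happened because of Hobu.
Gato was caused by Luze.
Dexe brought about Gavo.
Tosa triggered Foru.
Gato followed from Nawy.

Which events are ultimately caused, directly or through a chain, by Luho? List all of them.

Direct effects: Hobu.
2 steps out: Nawy, Gavo.
3 steps out: Foru, Gato, Wysa.
4 steps out: Navo, Folu.
Not reachable from it: Tosa, Dexe, Luze.

Folu, Foru, Gato, Gavo, Hobu, Navo, Nawy, Wysa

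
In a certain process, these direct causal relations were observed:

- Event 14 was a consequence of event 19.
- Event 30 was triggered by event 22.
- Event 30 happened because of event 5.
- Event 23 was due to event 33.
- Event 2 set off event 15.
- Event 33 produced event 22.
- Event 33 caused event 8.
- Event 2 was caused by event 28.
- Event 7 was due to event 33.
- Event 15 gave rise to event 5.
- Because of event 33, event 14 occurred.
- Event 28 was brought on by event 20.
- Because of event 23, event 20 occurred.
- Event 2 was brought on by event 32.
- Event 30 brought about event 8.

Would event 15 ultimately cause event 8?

There is a causal chain: event 15 → event 5 → event 30 → event 8.

Yes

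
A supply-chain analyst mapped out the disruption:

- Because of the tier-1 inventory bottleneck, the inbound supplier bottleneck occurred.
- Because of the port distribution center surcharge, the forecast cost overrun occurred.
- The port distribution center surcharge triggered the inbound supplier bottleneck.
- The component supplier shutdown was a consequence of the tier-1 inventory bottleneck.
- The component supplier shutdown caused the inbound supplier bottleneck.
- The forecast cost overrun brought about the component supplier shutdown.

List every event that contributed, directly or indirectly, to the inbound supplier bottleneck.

the component supplier shutdown, the forecast cost overrun, the port distribution center surcharge, the tier-1 inventory bottleneck

Immediate causes of the inbound supplier bottleneck: the port distribution center surcharge, the tier-1 inventory bottleneck, the component supplier shutdown.
Further upstream: the forecast cost overrun.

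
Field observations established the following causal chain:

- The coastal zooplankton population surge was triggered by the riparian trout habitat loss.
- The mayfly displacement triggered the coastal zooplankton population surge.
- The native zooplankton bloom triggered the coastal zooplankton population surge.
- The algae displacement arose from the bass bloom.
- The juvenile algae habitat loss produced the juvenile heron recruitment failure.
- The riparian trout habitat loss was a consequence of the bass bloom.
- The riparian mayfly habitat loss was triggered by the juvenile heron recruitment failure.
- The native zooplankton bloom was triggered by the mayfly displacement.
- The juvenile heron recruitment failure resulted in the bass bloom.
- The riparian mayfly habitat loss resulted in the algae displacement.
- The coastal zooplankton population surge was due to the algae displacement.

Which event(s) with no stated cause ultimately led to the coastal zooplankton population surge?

Tracing upstream from the coastal zooplankton population surge: the coastal zooplankton population surge ← the mayfly displacement.
A separate upstream branch: the coastal zooplankton population surge ← the algae displacement ← the riparian mayfly habitat loss ← the juvenile heron recruitment failure ← the juvenile algae habitat loss.
Each of those chain origins has no stated cause.

the juvenile algae habitat loss, the mayfly displacement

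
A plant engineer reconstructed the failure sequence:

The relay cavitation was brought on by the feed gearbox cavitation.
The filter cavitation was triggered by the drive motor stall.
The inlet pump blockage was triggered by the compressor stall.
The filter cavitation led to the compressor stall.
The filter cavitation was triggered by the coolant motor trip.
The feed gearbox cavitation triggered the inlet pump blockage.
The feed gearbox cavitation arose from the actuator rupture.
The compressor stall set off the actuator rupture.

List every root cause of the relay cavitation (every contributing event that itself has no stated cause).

the coolant motor trip, the drive motor stall

Tracing upstream from the relay cavitation: the relay cavitation ← the feed gearbox cavitation ← the actuator rupture ← the compressor stall ← the filter cavitation ← the drive motor stall.
A separate upstream branch: the relay cavitation ← the feed gearbox cavitation ← the actuator rupture ← the compressor stall ← the filter cavitation ← the coolant motor trip.
Each of those chain origins has no stated cause.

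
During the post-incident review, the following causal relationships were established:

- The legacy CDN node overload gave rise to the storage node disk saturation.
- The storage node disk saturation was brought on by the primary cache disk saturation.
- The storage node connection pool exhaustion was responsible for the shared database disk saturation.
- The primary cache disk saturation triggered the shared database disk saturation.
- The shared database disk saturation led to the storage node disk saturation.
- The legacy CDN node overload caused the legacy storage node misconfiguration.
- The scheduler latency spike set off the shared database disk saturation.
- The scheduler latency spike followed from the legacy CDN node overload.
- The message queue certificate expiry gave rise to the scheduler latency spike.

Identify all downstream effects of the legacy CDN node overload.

the legacy storage node misconfiguration, the scheduler latency spike, the shared database disk saturation, the storage node disk saturation

Direct effects: the legacy storage node misconfiguration, the scheduler latency spike, the storage node disk saturation.
2 steps out: the shared database disk saturation.
Not reachable from it: the message queue certificate expiry, the storage node connection pool exhaustion, the primary cache disk saturation.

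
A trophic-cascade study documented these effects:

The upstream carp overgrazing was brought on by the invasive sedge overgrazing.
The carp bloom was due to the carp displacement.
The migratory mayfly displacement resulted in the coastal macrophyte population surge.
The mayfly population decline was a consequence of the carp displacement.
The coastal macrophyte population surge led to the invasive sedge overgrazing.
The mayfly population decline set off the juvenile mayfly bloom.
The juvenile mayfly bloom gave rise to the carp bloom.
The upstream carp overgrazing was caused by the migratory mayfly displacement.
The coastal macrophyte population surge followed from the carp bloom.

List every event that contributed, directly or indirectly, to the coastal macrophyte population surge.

Immediate causes of the coastal macrophyte population surge: the migratory mayfly displacement, the carp bloom.
Further upstream: the carp displacement, the mayfly population decline, the juvenile mayfly bloom.

the carp bloom, the carp displacement, the juvenile mayfly bloom, the mayfly population decline, the migratory mayfly displacement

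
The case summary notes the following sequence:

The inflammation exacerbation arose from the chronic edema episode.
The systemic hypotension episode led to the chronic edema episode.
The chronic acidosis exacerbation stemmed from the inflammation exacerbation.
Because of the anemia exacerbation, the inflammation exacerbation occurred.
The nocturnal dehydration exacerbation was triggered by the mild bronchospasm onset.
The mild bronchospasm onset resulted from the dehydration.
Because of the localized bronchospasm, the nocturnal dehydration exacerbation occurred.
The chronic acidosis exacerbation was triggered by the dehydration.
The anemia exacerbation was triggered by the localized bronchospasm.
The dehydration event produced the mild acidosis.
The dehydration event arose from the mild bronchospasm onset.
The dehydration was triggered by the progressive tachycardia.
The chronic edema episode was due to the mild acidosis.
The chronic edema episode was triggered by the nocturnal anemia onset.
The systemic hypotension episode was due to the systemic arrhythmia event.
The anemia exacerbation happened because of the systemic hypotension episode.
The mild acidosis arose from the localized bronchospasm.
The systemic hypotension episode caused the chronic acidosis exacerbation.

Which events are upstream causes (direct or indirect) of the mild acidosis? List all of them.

the dehydration, the dehydration event, the localized bronchospasm, the mild bronchospasm onset, the progressive tachycardia

Immediate causes of the mild acidosis: the localized bronchospasm, the dehydration event.
Further upstream: the progressive tachycardia, the dehydration, the mild bronchospasm onset.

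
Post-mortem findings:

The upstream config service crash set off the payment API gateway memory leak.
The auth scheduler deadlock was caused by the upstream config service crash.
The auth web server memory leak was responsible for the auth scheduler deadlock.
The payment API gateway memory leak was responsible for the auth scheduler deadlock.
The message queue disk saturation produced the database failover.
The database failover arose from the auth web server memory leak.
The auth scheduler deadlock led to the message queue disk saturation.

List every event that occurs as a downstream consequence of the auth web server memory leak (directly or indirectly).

Direct effects: the auth scheduler deadlock, the database failover.
2 steps out: the message queue disk saturation.
Not reachable from it: the upstream config service crash, the payment API gateway memory leak.

the auth scheduler deadlock, the database failover, the message queue disk saturation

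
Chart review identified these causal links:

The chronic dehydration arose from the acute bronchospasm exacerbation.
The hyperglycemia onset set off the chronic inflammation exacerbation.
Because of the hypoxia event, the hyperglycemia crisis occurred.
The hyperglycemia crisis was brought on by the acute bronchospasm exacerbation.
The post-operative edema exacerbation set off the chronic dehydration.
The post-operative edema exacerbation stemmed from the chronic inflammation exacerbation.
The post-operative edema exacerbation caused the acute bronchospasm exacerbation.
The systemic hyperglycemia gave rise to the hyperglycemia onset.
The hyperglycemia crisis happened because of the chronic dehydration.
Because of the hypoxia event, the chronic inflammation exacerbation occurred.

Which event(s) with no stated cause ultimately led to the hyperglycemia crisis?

the hypoxia event, the systemic hyperglycemia

Tracing upstream from the hyperglycemia crisis: the hyperglycemia crisis ← the acute bronchospasm exacerbation ← the post-operative edema exacerbation ← the chronic inflammation exacerbation ← the hyperglycemia onset ← the systemic hyperglycemia.
A separate upstream branch: the hyperglycemia crisis ← the hypoxia event.
Each of those chain origins has no stated cause.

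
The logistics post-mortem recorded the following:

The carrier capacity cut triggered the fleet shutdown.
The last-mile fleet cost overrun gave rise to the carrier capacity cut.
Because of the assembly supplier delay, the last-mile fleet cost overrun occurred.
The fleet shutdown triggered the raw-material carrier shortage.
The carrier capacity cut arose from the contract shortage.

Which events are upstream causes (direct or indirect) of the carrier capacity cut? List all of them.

the assembly supplier delay, the contract shortage, the last-mile fleet cost overrun

Immediate causes of the carrier capacity cut: the last-mile fleet cost overrun, the contract shortage.
Further upstream: the assembly supplier delay.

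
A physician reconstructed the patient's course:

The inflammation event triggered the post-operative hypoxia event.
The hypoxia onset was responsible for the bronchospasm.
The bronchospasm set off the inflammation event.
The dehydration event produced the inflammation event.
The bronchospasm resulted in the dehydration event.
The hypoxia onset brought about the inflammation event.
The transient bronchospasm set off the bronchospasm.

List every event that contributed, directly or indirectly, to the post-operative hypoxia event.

Immediate cause of the post-operative hypoxia event: the inflammation event.
Further upstream: the hypoxia onset, the transient bronchospasm, the bronchospasm, the dehydration event.

the bronchospasm, the dehydration event, the hypoxia onset, the inflammation event, the transient bronchospasm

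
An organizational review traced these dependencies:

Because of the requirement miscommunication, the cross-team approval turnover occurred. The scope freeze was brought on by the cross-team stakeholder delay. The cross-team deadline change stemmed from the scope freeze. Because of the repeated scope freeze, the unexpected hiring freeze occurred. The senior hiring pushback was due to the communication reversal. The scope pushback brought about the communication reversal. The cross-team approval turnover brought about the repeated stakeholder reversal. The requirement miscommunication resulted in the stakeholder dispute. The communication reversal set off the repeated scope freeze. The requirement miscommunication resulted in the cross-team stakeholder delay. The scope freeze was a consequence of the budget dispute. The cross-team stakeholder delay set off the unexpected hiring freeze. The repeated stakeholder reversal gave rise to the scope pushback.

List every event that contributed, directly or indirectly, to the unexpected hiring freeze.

the communication reversal, the cross-team approval turnover, the cross-team stakeholder delay, the repeated scope freeze, the repeated stakeholder reversal, the requirement miscommunication, the scope pushback

Immediate causes of the unexpected hiring freeze: the cross-team stakeholder delay, the repeated scope freeze.
Further upstream: the requirement miscommunication, the cross-team approval turnover, the repeated stakeholder reversal, the scope pushback, the communication reversal.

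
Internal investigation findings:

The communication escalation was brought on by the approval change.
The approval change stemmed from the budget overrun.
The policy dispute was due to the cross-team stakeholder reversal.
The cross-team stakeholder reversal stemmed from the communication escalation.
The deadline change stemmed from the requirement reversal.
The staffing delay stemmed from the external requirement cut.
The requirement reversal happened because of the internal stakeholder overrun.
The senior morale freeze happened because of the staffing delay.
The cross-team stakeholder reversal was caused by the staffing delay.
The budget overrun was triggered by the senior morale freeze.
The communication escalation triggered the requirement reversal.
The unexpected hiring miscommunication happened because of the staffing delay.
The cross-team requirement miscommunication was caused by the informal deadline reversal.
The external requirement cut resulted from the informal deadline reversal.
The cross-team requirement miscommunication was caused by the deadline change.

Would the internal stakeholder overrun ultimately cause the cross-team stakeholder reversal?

The internal stakeholder overrun leads to the requirement reversal, the deadline change, the cross-team requirement miscommunication; the cross-team stakeholder reversal is not among them.

No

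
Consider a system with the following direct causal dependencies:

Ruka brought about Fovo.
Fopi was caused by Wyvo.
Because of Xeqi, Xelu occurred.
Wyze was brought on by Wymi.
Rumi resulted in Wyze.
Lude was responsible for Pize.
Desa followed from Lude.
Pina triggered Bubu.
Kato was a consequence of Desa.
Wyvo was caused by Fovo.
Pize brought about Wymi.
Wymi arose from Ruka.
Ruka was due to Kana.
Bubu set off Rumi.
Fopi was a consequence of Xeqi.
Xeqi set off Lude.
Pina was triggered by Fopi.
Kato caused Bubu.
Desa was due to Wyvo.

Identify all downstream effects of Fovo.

Direct effects: Wyvo.
2 steps out: Desa, Fopi.
3 steps out: Kato, Pina.
4 steps out: Bubu.
5 steps out: Rumi.
6 steps out: Wyze.
Not reachable from it: Xeqi, Kana, Ruka, Lude, Pize, Xelu, Wymi.

Bubu, Desa, Fopi, Kato, Pina, Rumi, Wyvo, Wyze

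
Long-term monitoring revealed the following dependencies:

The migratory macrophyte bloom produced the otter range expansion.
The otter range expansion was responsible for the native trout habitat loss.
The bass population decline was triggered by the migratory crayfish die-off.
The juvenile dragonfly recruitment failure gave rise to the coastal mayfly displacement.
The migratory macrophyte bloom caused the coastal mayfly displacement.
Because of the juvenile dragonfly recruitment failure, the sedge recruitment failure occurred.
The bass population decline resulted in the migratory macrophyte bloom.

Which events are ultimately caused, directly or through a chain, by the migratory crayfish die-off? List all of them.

Direct effects: the bass population decline.
2 steps out: the migratory macrophyte bloom.
3 steps out: the otter range expansion, the coastal mayfly displacement.
4 steps out: the native trout habitat loss.
Not reachable from it: the juvenile dragonfly recruitment failure, the sedge recruitment failure.

the bass population decline, the coastal mayfly displacement, the migratory macrophyte bloom, the native trout habitat loss, the otter range expansion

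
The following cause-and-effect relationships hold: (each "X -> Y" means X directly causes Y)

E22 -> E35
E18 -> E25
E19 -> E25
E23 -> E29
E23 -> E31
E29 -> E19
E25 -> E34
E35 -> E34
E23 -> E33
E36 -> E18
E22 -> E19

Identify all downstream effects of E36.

Direct effects: E18.
2 steps out: E25.
3 steps out: E34.
Not reachable from it: E23, E22, E29, E19, E35, E31, E33.

E18, E25, E34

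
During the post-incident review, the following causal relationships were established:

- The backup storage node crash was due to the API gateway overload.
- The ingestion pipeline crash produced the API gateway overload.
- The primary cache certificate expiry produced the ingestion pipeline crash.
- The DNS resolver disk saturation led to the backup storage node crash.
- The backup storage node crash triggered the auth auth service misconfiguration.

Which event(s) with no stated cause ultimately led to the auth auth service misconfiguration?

Tracing upstream from the auth auth service misconfiguration: the auth auth service misconfiguration ← the backup storage node crash ← the API gateway overload ← the ingestion pipeline crash ← the primary cache certificate expiry.
A separate upstream branch: the auth auth service misconfiguration ← the backup storage node crash ← the DNS resolver disk saturation.
Each of those chain origins has no stated cause.

the DNS resolver disk saturation, the primary cache certificate expiry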